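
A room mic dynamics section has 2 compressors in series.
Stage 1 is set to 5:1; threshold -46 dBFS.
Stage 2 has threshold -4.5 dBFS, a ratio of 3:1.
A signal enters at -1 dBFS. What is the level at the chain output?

-37 dBFS

Stage 1: 45 dB above -46 dBFS, reduced 5:1 to 9 dB above → -37 dBFS.
Stage 2: below threshold (-37 ≤ -4.5); passes unchanged; output -37 dBFS.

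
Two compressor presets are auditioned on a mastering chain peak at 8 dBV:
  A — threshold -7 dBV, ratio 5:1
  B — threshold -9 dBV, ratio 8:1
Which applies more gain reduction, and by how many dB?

B, by 2.875 dB

A: 15 dB over, compressed to 3 dB over, so 12 dB of GR.
B: 17 dB over, compressed to 2.125 dB over, so 14.875 dB of GR.
B reduces 2.875 dB more.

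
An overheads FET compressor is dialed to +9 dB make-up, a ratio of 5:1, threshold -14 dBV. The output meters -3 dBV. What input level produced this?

Remove make-up: -3 − 9 = -12 dBV.
Post-compression overshoot = -12 − (-14) = 2 dB.
Before 5:1 compression the overshoot was 2 × 5 = 10 dB, so input = -14 + 10 = -4 dBV.

-4 dBV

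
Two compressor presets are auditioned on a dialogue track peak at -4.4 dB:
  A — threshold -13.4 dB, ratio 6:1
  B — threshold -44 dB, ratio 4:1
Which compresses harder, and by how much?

B, by 22.2 dB

A: 9 dB over, compressed to 1.5 dB over, so 7.5 dB of GR.
B: 39.6 dB over, compressed to 9.9 dB over, so 29.7 dB of GR.
B applies 22.2 dB more gain reduction.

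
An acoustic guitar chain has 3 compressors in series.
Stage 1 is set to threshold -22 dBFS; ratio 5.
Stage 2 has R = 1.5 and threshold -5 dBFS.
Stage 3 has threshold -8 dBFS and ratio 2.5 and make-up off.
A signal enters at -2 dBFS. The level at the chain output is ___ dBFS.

-18 dBFS

Stage 1: overshoot 20 dB → 20/5 = 4 dB → -18 dBFS.
Stage 2: -18 dBFS ≤ -5 dBFS, so stage 2 doesn't engage; output -18 dBFS.
Stage 3: -18 dBFS ≤ -8 dBFS, so stage 3 doesn't engage; output -18 dBFS.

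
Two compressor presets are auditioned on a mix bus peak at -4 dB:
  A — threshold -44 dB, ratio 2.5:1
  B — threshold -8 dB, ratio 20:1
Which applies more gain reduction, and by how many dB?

A, by 20.2 dB

A: 40 dB over, compressed to 16 dB over, so 24 dB of GR.
B: 4 dB over, compressed to 0.2 dB over, so 3.8 dB of GR.
Difference: 20.2 dB in favour of A.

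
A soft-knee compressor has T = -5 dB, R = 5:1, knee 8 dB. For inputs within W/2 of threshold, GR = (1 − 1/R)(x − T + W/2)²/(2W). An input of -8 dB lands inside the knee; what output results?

-8.05 dB

x − T + W/2 = -8 − (-5) + 4 = 1.
GR = (1 − 1/5) × 1² / 16 = 0.8 × 1 / 16 = 0.05 dB.
Output = -8 − 0.05 = -8.05 dB.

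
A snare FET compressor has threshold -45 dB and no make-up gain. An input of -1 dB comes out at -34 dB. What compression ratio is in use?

4:1

Input overshoot = -1 − (-45) = 44 dB; output overshoot = -34 − (-45) = 11 dB.
Ratio = 44 / 11 = 4.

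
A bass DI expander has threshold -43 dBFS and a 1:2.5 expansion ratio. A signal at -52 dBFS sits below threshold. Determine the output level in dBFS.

The input is 9 dB below the -43 dBFS threshold.
A 1:2.5 expander multiplies undershoot by 2.5: 9 × 2.5 = 22.5 dB below threshold.
Output = -43 − 22.5 = -65.5 dBFS.

-65.5 dBFS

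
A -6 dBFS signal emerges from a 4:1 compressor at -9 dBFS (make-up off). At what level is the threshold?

Gain reduction = -6 − (-9) = 3 dB; output overshoot = GR / (R − 1) = 3 / 3 = 1 dB.
Threshold = output − output overshoot = -9 − 1 = -10 dBFS.

-10 dBFS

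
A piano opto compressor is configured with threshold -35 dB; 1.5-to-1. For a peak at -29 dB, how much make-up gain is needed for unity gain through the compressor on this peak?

Overshoot 6 dB → 6/1.5 = 4 dB after compression, so the compressed level is -35 + 4 = -31 dB.
Make-up = target − compressed = -29 − (-31) = 2 dB.

2 dB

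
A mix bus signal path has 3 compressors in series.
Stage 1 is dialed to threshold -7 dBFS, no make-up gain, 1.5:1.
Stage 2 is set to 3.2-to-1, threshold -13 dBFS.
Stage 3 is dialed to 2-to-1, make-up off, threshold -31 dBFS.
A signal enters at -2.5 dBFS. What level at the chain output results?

-20.59375 dBFS

Stage 1: -2.5 dBFS is 4.5 dB over -7 dBFS; at 1.5:1 that becomes 3 dB over, giving -4 dBFS.
Stage 2: overshoot 9 dB → 9/3.2 = 2.8125 dB → -10.1875 dBFS.
Stage 3: overshoot 20.8125 dB → 20.8125/2 = 10.40625 dB → -20.59375 dBFS.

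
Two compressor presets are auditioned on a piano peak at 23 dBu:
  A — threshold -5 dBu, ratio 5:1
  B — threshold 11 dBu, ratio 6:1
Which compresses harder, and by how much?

A: GR = 28 − 28/5 = 22.4 dB.
B: GR = 12 − 12/6 = 10 dB.
Difference: 12.4 dB in favour of A.

A, by 12.4 dB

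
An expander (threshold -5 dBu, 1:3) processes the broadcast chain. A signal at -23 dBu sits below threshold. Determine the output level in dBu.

-59 dBu

The input is 18 dB below the -5 dBu threshold.
A 1:3 expander multiplies undershoot by 3: 18 × 3 = 54 dB below threshold.
Output = -5 − 54 = -59 dBu.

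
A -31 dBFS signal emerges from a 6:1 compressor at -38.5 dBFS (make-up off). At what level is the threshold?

-40 dBFS

Input is 9 dB above T (since output overshoot × R = input overshoot: (-38.5 − T)·6 = -31 − T gives T = -40 dBFS).
Check: -40 + (-31 − (-40))/6 = -40 + 1.5 = -38.5 dBFS. ✓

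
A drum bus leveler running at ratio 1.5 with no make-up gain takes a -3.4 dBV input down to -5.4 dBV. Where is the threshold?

-9.4 dBV

Input is 6 dB above T (since output overshoot × R = input overshoot: (-5.4 − T)·1.5 = -3.4 − T gives T = -9.4 dBV).
Check: -9.4 + (-3.4 − (-9.4))/1.5 = -9.4 + 4 = -5.4 dBV. ✓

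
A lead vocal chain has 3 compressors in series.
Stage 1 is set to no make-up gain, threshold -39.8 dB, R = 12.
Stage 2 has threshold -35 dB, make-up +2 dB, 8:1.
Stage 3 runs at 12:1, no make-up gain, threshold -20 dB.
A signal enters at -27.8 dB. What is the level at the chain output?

Stage 1: 12 dB above -39.8 dB, reduced 12:1 to 1 dB above → -38.8 dB.
Stage 2: -38.8 dB ≤ -35 dB, so stage 2 doesn't engage; make-up brings it to -36.8 dB.
Stage 3: -36.8 dB ≤ -20 dB, so stage 3 doesn't engage; output -36.8 dB.

-36.8 dB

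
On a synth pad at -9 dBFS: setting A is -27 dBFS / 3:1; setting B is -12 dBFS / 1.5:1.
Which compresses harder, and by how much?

A, by 11 dB

A: 18 dB over, compressed to 6 dB over, so 12 dB of GR.
B: 3 dB over, compressed to 2 dB over, so 1 dB of GR.
A reduces 11 dB more.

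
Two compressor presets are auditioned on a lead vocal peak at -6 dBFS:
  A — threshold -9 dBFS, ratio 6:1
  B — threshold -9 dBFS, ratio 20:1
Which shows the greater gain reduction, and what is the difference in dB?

B, by 0.35 dB

A: 3 dB over, compressed to 0.5 dB over, so 2.5 dB of GR.
B: 3 dB over, compressed to 0.15 dB over, so 2.85 dB of GR.
Difference: 0.35 dB in favour of B.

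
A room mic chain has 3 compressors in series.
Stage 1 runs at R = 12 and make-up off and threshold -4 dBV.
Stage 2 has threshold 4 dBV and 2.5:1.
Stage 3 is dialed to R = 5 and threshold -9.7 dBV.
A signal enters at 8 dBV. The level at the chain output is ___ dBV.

Stage 1: 8 dBV is 12 dB over -4 dBV; at 12:1 that becomes 1 dB over, giving -3 dBV.
Stage 2: -3 dBV ≤ 4 dBV, so stage 2 doesn't engage; output -3 dBV.
Stage 3: 6.7 dB above -9.7 dBV, reduced 5:1 to 1.34 dB above → -8.36 dBV.

-8.36 dBV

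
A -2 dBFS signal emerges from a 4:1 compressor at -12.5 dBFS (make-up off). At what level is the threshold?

-16 dBFS

Input is 14 dB above T (since output overshoot × R = input overshoot: (-12.5 − T)·4 = -2 − T gives T = -16 dBFS).
Check: -16 + (-2 − (-16))/4 = -16 + 3.5 = -12.5 dBFS. ✓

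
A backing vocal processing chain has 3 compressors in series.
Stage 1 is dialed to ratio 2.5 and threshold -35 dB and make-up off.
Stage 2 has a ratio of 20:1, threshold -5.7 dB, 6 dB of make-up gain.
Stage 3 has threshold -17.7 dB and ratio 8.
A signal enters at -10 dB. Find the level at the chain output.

Stage 1: overshoot 25 dB → 25/2.5 = 10 dB → -25 dB.
Stage 2: -25 dB is at or below the -5.7 dB threshold — no compression; make-up brings it to -19 dB.
Stage 3: below threshold (-19 ≤ -17.7); passes unchanged; output -19 dB.

-19 dB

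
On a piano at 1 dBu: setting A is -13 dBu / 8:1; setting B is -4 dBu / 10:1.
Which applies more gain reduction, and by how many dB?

A: 14 dB over, compressed to 1.75 dB over, so 12.25 dB of GR.
B: 5 dB over, compressed to 0.5 dB over, so 4.5 dB of GR.
A applies 7.75 dB more gain reduction.

A, by 7.75 dB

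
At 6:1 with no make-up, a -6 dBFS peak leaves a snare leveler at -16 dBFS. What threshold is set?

-18 dBFS

Let T be the threshold. Output overshoot = (input overshoot)/R, so -16 − T = (-6 − T)/6.
6·(-16 − T) = -6 − T → 5·T = -96 − (-6) = -90.
T = -90/5 = -18 dBFS.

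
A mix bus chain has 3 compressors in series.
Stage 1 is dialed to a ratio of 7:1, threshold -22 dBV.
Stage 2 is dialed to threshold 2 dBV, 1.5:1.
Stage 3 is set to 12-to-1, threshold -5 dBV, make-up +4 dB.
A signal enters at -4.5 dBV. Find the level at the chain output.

-15.5 dBV

Stage 1: -4.5 dBV is 17.5 dB over -22 dBV; at 7:1 that becomes 2.5 dB over, giving -19.5 dBV.
Stage 2: -19.5 dBV is at or below the 2 dBV threshold — no compression; output -19.5 dBV.
Stage 3: below threshold (-19.5 ≤ -5); passes unchanged; make-up brings it to -15.5 dBV.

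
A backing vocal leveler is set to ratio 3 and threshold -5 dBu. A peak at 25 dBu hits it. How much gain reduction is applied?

Overshoot = 25 − (-5) = 30 dB.
At 3:1, output sits 30/3 = 10 dB above threshold.
GR = overshoot in − overshoot out = 30 − 10 = 20 dB.

20 dB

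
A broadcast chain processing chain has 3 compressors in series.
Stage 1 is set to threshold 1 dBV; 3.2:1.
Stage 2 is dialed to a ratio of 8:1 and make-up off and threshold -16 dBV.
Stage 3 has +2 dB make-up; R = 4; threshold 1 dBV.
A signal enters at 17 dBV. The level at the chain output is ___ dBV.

-11.25 dBV

Stage 1: overshoot 16 dB → 16/3.2 = 5 dB → 6 dBV.
Stage 2: overshoot 22 dB → 22/8 = 2.75 dB → -13.25 dBV.
Stage 3: -13.25 dBV is at or below the 1 dBV threshold — no compression; make-up brings it to -11.25 dBV.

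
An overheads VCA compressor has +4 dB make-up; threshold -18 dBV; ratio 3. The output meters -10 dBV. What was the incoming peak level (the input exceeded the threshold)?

Remove make-up: -10 − 4 = -14 dBV.
The compressed level sits -14 − (-18) = 4 dB over threshold.
Before 3:1 compression the overshoot was 4 × 3 = 12 dB, so input = -18 + 12 = -6 dBV.

-6 dBV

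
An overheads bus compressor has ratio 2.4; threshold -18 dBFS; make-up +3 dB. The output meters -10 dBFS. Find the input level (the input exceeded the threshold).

Before make-up, the level was -10 − 3 = -13 dBFS.
That's 5 dB above the -18 dBFS threshold.
Before 2.4:1 compression the overshoot was 5 × 2.4 = 12 dB, so input = -18 + 12 = -6 dBFS.

-6 dBFS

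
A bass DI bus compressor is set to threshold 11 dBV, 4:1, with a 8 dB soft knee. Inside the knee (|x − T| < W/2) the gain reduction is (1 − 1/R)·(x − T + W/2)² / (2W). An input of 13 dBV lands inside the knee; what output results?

x − T + W/2 = 13 − 11 + 4 = 6.
GR = (1 − 1/4) × 6² / 16 = 0.75 × 36 / 16 = 1.6875 dB.
Output = 13 − 1.6875 = 11.3125 dBV.

11.3125 dBV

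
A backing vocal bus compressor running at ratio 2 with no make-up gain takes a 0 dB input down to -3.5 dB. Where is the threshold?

-7 dB

Let T be the threshold. Output overshoot = (input overshoot)/R, so -3.5 − T = (0 − T)/2.
2·(-3.5 − T) = 0 − T → 1·T = -7 − 0 = -7.
T = -7/1 = -7 dB.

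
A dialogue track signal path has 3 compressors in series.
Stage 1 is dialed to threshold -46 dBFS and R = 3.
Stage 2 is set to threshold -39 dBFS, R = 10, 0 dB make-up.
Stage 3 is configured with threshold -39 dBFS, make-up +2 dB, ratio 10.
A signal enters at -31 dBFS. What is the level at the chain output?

Stage 1: 15 dB above -46 dBFS, reduced 3:1 to 5 dB above → -41 dBFS.
Stage 2: -41 dBFS is at or below the -39 dBFS threshold — no compression; output -41 dBFS.
Stage 3: -41 dBFS ≤ -39 dBFS, so stage 3 doesn't engage; make-up brings it to -39 dBFS.

-39 dBFS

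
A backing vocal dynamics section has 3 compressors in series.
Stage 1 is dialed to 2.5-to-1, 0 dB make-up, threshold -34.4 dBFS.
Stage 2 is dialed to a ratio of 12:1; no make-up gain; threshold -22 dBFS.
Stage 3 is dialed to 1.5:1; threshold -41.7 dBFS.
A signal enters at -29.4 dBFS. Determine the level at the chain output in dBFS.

Stage 1: -29.4 dBFS is 5 dB over -34.4 dBFS; at 2.5:1 that becomes 2 dB over, giving -32.4 dBFS.
Stage 2: below threshold (-32.4 ≤ -22); passes unchanged; output -32.4 dBFS.
Stage 3: 9.3 dB above -41.7 dBFS, reduced 1.5:1 to 6.2 dB above → -35.5 dBFS.

-35.5 dBFS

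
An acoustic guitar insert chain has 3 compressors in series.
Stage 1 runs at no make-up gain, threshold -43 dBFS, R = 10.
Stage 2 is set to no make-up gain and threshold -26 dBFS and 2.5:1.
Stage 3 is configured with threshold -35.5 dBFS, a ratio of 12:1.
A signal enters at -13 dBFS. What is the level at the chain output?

Stage 1: -13 dBFS is 30 dB over -43 dBFS; at 10:1 that becomes 3 dB over, giving -40 dBFS.
Stage 2: -40 dBFS is at or below the -26 dBFS threshold — no compression; output -40 dBFS.
Stage 3: below threshold (-40 ≤ -35.5); passes unchanged; output -40 dBFS.

-40 dBFS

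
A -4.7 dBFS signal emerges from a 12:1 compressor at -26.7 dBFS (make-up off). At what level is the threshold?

Let T be the threshold. Output overshoot = (input overshoot)/R, so -26.7 − T = (-4.7 − T)/12.
12·(-26.7 − T) = -4.7 − T → 11·T = -320.4 − (-4.7) = -315.7.
T = -315.7/11 = -28.7 dBFS.

-28.7 dBFS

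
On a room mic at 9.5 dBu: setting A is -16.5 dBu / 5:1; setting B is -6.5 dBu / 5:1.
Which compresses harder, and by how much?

A: GR = 26 − 26/5 = 20.8 dB.
B: GR = 16 − 16/5 = 12.8 dB.
A applies 8 dB more gain reduction.

A, by 8 dB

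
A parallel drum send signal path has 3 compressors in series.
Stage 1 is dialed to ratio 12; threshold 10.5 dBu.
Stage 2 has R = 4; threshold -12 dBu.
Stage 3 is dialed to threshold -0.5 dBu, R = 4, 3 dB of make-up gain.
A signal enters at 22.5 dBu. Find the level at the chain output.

-3.125 dBu

Stage 1: 22.5 dBu is 12 dB over 10.5 dBu; at 12:1 that becomes 1 dB over, giving 11.5 dBu.
Stage 2: 23.5 dB above -12 dBu, reduced 4:1 to 5.875 dB above → -6.125 dBu.
Stage 3: -6.125 dBu ≤ -0.5 dBu, so stage 3 doesn't engage; make-up brings it to -3.125 dBu.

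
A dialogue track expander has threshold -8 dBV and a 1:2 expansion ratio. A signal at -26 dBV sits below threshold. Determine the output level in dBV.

-44 dBV

Below threshold, a 1:2 expander applies gain = (2−1)×(T − x) of attenuation.
(2−1) × 18 = 18 dB, so output = -26 − 18 = -44 dBV.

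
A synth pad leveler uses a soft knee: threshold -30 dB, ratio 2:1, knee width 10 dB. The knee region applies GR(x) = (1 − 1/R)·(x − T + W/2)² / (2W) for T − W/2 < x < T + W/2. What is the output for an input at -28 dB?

-29.225 dB

x − T + W/2 = -28 − (-30) + 5 = 7.
GR = (1 − 1/2) × 7² / 20 = 0.5 × 49 / 20 = 1.225 dB.
Output = -28 − 1.225 = -29.225 dB.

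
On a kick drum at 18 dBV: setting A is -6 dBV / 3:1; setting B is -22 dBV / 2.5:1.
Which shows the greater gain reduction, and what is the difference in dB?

A: overshoot 24 dB → output overshoot 8 dB → GR 16 dB.
B: overshoot 40 dB → output overshoot 16 dB → GR 24 dB.
B applies 8 dB more gain reduction.

B, by 8 dB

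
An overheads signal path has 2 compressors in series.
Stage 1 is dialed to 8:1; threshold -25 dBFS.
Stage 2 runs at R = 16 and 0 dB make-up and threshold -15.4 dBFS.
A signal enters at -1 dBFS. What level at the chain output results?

-22 dBFS

Stage 1: -1 dBFS is 24 dB over -25 dBFS; at 8:1 that becomes 3 dB over, giving -22 dBFS.
Stage 2: below threshold (-22 ≤ -15.4); passes unchanged; output -22 dBFS.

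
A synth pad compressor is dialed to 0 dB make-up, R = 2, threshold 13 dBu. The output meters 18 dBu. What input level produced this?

23 dBu

The compressed level sits 18 − 13 = 5 dB over threshold.
Undo the ratio: input overshoot = 5 × 2 = 10 dB, giving input = 23 dBu.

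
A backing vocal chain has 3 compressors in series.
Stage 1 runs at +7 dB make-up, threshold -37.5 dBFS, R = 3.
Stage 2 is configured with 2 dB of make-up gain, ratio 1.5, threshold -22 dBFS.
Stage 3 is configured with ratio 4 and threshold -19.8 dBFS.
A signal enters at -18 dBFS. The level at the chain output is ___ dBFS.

-22 dBFS

Stage 1: -18 dBFS is 19.5 dB over -37.5 dBFS; at 3:1 that becomes 6.5 dB over, giving -31 dBFS; +7 dB make-up → -24 dBFS.
Stage 2: -24 dBFS ≤ -22 dBFS, so stage 2 doesn't engage; make-up brings it to -22 dBFS.
Stage 3: -22 dBFS ≤ -19.8 dBFS, so stage 3 doesn't engage; output -22 dBFS.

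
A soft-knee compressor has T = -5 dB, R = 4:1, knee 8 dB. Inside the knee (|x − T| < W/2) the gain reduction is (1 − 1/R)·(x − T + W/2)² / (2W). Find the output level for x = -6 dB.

x − T + W/2 = -6 − (-5) + 4 = 3.
GR = (1 − 1/4) × 3² / 16 = 0.75 × 9 / 16 = 0.421875 dB.
Output = -6 − 0.421875 = -6.421875 dB.

-6.421875 dB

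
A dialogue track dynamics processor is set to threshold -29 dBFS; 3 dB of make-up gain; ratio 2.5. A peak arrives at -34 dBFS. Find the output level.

-34 dBFS is 5 dB below the -29 dBFS threshold, so no gain reduction is applied.
Make-up gain adds 3 dB: -34 + 3 = -31 dBFS.

-31 dBFS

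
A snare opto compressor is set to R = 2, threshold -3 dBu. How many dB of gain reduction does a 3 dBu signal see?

3 dB

Overshoot = 3 − (-3) = 6 dB.
A 2:1 ratio leaves 3 dB of that excess.
GR = overshoot in − overshoot out = 6 − 3 = 3 dB.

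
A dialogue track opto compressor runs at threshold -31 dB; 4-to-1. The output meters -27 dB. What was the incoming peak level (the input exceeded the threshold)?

Post-compression overshoot = -27 − (-31) = 4 dB.
Undo the ratio: input overshoot = 4 × 4 = 16 dB, giving input = -15 dB.

-15 dB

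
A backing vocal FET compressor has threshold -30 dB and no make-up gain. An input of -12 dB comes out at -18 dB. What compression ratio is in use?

1.5:1

Input overshoot = -12 − (-30) = 18 dB; output overshoot = -18 − (-30) = 12 dB.
Ratio = 18 / 12 = 1.5.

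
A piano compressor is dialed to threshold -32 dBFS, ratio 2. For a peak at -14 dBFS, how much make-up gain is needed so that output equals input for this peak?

9 dB

The peak compresses to -32 + 18/2 = -23 dBFS.
To reach -14 dBFS requires -14 − (-23) = 9 dB of make-up.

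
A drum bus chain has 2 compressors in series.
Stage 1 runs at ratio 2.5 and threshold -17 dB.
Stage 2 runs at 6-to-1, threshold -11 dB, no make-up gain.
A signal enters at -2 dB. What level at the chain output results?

Stage 1: 15 dB above -17 dB, reduced 2.5:1 to 6 dB above → -11 dB.
Stage 2: below threshold (-11 ≤ -11); passes unchanged; output -11 dB.

-11 dB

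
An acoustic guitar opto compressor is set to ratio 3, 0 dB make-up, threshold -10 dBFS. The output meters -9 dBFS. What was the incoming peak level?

Post-compression overshoot = -9 − (-10) = 1 dB.
Before 3:1 compression the overshoot was 1 × 3 = 3 dB, so input = -10 + 3 = -7 dBFS.

-7 dBFS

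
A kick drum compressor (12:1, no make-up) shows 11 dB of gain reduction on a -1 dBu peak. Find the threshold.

-13 dBu

Gain reduction = -1 − (-12) = 11 dB; output overshoot = GR / (R − 1) = 11 / 11 = 1 dB.
Threshold = output − output overshoot = -12 − 1 = -13 dBu.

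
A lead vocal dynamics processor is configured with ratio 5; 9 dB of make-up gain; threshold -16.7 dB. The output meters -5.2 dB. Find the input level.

Before make-up, the level was -5.2 − 9 = -14.2 dB.
Post-compression overshoot = -14.2 − (-16.7) = 2.5 dB.
Before 5:1 compression the overshoot was 2.5 × 5 = 12.5 dB, so input = -16.7 + 12.5 = -4.2 dB.

-4.2 dB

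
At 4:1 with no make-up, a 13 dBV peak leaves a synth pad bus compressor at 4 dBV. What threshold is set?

1 dBV

Gain reduction = 13 − 4 = 9 dB; output overshoot = GR / (R − 1) = 9 / 3 = 3 dB.
Threshold = output − output overshoot = 4 − 3 = 1 dBV.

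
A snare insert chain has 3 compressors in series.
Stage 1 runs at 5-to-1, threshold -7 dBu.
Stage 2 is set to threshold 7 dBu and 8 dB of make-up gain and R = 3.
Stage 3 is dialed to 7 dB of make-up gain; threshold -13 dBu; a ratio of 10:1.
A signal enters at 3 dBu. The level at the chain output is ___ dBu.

Stage 1: 3 dBu is 10 dB over -7 dBu; at 5:1 that becomes 2 dB over, giving -5 dBu.
Stage 2: -5 dBu ≤ 7 dBu, so stage 2 doesn't engage; make-up brings it to 3 dBu.
Stage 3: 16 dB above -13 dBu, reduced 10:1 to 1.6 dB above → -11.4 dBu; +7 dB make-up → -4.4 dBu.

-4.4 dBu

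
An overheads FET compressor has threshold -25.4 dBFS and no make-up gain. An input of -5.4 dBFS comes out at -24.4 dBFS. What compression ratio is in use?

Input overshoot = -5.4 − (-25.4) = 20 dB; output overshoot = -24.4 − (-25.4) = 1 dB.
Ratio = 20 / 1 = 20.

20:1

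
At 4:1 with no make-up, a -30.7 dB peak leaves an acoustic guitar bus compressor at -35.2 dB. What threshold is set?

-36.7 dB

Input is 6 dB above T (since output overshoot × R = input overshoot: (-35.2 − T)·4 = -30.7 − T gives T = -36.7 dB).
Check: -36.7 + (-30.7 − (-36.7))/4 = -36.7 + 1.5 = -35.2 dB. ✓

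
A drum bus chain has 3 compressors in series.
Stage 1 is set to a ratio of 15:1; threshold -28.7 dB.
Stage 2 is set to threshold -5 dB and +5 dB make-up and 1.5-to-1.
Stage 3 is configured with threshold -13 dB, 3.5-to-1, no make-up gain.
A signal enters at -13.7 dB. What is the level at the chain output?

-22.7 dB

Stage 1: overshoot 15 dB → 15/15 = 1 dB → -27.7 dB.
Stage 2: below threshold (-27.7 ≤ -5); passes unchanged; make-up brings it to -22.7 dB.
Stage 3: -22.7 dB ≤ -13 dB, so stage 3 doesn't engage; output -22.7 dB.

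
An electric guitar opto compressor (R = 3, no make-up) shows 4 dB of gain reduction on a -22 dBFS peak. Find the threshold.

-28 dBFS

Let T be the threshold. Output overshoot = (input overshoot)/R, so -26 − T = (-22 − T)/3.
3·(-26 − T) = -22 − T → 2·T = -78 − (-22) = -56.
T = -56/2 = -28 dBFS.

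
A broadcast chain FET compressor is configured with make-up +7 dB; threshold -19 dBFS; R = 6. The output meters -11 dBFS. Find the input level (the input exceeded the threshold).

Stripping the +7 dB make-up gives -18 dBFS at the gain stage.
The compressed level sits -18 − (-19) = 1 dB over threshold.
Undo the ratio: input overshoot = 1 × 6 = 6 dB, giving input = -13 dBFS.

-13 dBFS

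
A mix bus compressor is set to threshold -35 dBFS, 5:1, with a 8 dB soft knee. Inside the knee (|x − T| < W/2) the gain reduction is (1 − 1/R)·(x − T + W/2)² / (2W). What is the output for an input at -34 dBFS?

x − T + W/2 = -34 − (-35) + 4 = 5.
GR = (1 − 1/5) × 5² / 16 = 0.8 × 25 / 16 = 1.25 dB.
Output = -34 − 1.25 = -35.25 dBFS.

-35.25 dBFS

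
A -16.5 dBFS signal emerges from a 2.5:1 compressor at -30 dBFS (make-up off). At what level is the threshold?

-39 dBFS

Gain reduction = -16.5 − (-30) = 13.5 dB; output overshoot = GR / (R − 1) = 13.5 / 1.5 = 9 dB.
Threshold = output − output overshoot = -30 − 9 = -39 dBFS.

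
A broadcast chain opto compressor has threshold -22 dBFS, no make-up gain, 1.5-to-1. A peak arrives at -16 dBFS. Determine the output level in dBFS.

-18 dBFS

Overshoot: -16 − (-22) = 6 dB.
At 1.5:1 the overshoot is divided by 1.5, leaving 4 dB above threshold.
So the level is -22 + 4 = -18 dBFS.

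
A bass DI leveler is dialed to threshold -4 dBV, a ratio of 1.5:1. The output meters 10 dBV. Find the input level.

17 dBV

That's 14 dB above the -4 dBV threshold.
Before 1.5:1 compression the overshoot was 14 × 1.5 = 21 dB, so input = -4 + 21 = 17 dBV.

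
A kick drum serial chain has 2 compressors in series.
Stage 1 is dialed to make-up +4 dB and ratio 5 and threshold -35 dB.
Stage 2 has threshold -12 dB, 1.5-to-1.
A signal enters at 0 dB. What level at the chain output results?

-24 dB

Stage 1: 0 dB is 35 dB over -35 dB; at 5:1 that becomes 7 dB over, giving -28 dB; +4 dB make-up → -24 dB.
Stage 2: -24 dB ≤ -12 dB, so stage 2 doesn't engage; output -24 dB.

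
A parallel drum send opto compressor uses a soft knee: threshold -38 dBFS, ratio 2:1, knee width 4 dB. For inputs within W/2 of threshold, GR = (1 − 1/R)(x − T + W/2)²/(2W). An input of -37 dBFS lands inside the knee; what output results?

x − T + W/2 = -37 − (-38) + 2 = 3.
GR = (1 − 1/2) × 3² / 8 = 0.5 × 9 / 8 = 0.5625 dB.
Output = -37 − 0.5625 = -37.5625 dBFS.

-37.5625 dBFS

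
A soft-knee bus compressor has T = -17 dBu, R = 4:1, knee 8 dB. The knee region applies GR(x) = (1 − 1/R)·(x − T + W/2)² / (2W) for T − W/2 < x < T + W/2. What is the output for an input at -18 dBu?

x − T + W/2 = -18 − (-17) + 4 = 3.
GR = (1 − 1/4) × 3² / 16 = 0.75 × 9 / 16 = 0.421875 dB.
Output = -18 − 0.421875 = -18.421875 dBu.

-18.421875 dBu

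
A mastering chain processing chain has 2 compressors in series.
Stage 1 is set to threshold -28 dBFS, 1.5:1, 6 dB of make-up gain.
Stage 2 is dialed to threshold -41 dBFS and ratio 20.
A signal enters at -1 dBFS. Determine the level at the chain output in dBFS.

-39.15 dBFS

Stage 1: overshoot 27 dB → 27/1.5 = 18 dB → -10 dBFS; +6 dB make-up → -4 dBFS.
Stage 2: overshoot 37 dB → 37/20 = 1.85 dB → -39.15 dBFS.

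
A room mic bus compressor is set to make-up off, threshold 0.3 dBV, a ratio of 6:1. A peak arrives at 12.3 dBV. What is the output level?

2.3 dBV

Overshoot: 12.3 − 0.3 = 12 dB.
6:1 compression reduces that to 12/6 = 2 dB over.
That puts the output at 2.3 dBV.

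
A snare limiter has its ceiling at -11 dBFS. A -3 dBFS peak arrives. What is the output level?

-11 dBFS

The limiter clamps the peak to its -11 dBFS ceiling.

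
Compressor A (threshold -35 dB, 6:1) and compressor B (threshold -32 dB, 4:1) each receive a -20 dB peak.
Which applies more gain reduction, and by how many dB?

A: overshoot 15 dB → output overshoot 2.5 dB → GR 12.5 dB.
B: overshoot 12 dB → output overshoot 3 dB → GR 9 dB.
Difference: 3.5 dB in favour of A.

A, by 3.5 dB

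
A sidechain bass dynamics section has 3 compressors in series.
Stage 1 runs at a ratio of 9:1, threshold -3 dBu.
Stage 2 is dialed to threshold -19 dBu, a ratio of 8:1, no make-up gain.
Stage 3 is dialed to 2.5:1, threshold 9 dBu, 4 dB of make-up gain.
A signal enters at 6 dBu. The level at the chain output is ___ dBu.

-12.875 dBu

Stage 1: 9 dB above -3 dBu, reduced 9:1 to 1 dB above → -2 dBu.
Stage 2: overshoot 17 dB → 17/8 = 2.125 dB → -16.875 dBu.
Stage 3: -16.875 dBu ≤ 9 dBu, so stage 3 doesn't engage; make-up brings it to -12.875 dBu.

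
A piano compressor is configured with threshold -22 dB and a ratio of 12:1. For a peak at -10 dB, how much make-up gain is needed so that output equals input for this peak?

Without make-up, output = threshold + overshoot/12 = -22 + 1 = -21 dB.
Gap to target: 11 dB.

11 dB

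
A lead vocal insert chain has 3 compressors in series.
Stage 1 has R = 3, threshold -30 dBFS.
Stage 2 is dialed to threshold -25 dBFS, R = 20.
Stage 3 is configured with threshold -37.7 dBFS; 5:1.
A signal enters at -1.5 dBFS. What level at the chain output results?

-35.115 dBFS

Stage 1: -1.5 dBFS is 28.5 dB over -30 dBFS; at 3:1 that becomes 9.5 dB over, giving -20.5 dBFS.
Stage 2: -20.5 dBFS is 4.5 dB over -25 dBFS; at 20:1 that becomes 0.225 dB over, giving -24.775 dBFS.
Stage 3: 12.925 dB above -37.7 dBFS, reduced 5:1 to 2.585 dB above → -35.115 dBFS.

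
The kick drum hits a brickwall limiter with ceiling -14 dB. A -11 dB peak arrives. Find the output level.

At ∞:1, everything above -14 dB is held at the ceiling.

-14 dB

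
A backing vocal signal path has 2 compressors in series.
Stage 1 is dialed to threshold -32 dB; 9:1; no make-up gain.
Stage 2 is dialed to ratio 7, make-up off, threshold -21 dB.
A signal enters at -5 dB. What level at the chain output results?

Stage 1: overshoot 27 dB → 27/9 = 3 dB → -29 dB.
Stage 2: -29 dB ≤ -21 dB, so stage 2 doesn't engage; output -29 dB.

-29 dB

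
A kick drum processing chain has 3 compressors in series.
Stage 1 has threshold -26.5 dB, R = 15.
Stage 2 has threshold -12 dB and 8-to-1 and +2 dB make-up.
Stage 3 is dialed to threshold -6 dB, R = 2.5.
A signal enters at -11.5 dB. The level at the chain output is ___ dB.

-23.5 dB

Stage 1: -11.5 dB is 15 dB over -26.5 dB; at 15:1 that becomes 1 dB over, giving -25.5 dB.
Stage 2: -25.5 dB is at or below the -12 dB threshold — no compression; make-up brings it to -23.5 dB.
Stage 3: below threshold (-23.5 ≤ -6); passes unchanged; output -23.5 dB.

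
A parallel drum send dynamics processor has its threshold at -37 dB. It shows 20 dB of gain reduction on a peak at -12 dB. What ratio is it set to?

Input overshoot = -12 − (-37) = 25 dB.
Output overshoot = 25 − 20 = 5 dB.
Ratio = input overshoot / output overshoot = 25 / 5 = 5.

5:1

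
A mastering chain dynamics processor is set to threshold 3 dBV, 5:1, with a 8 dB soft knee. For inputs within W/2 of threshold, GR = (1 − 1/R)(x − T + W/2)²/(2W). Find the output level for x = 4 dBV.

x − T + W/2 = 4 − 3 + 4 = 5.
GR = (1 − 1/5) × 5² / 16 = 0.8 × 25 / 16 = 1.25 dB.
Output = 4 − 1.25 = 2.75 dBV.

2.75 dBV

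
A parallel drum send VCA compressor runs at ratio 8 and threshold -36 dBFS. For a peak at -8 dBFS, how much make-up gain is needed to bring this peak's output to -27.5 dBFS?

5 dB

The peak compresses to -36 + 28/8 = -32.5 dBFS.
To reach -27.5 dBFS requires -27.5 − (-32.5) = 5 dB of make-up.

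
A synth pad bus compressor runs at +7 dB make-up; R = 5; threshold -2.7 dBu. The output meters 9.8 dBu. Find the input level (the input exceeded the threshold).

24.8 dBu

Before make-up, the level was 9.8 − 7 = 2.8 dBu.
Post-compression overshoot = 2.8 − (-2.7) = 5.5 dB.
Undo the ratio: input overshoot = 5.5 × 5 = 27.5 dB, giving input = 24.8 dBu.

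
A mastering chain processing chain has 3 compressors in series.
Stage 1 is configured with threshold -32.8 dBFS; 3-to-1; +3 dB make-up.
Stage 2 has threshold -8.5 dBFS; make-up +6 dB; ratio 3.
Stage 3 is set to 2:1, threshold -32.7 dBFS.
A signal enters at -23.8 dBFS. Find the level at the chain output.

-26.75 dBFS

Stage 1: -23.8 dBFS is 9 dB over -32.8 dBFS; at 3:1 that becomes 3 dB over, giving -29.8 dBFS; +3 dB make-up → -26.8 dBFS.
Stage 2: -26.8 dBFS is at or below the -8.5 dBFS threshold — no compression; make-up brings it to -20.8 dBFS.
Stage 3: -20.8 dBFS is 11.9 dB over -32.7 dBFS; at 2:1 that becomes 5.95 dB over, giving -26.75 dBFS.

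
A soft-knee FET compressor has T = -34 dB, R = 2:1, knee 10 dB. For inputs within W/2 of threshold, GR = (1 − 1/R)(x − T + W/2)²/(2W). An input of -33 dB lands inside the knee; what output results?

-33.9 dB

x − T + W/2 = -33 − (-34) + 5 = 6.
GR = (1 − 1/2) × 6² / 20 = 0.5 × 36 / 20 = 0.9 dB.
Output = -33 − 0.9 = -33.9 dB.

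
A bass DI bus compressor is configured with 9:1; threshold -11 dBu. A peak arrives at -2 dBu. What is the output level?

-10 dBu

Overshoot: -2 − (-11) = 9 dB.
The 9 dB excess becomes 1 dB after 9:1 reduction.
So the level is -11 + 1 = -10 dBu.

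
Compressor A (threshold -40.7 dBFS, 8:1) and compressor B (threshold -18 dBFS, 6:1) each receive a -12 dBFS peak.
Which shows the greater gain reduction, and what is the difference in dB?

A: overshoot 28.7 dB → output overshoot 3.5875 dB → GR 25.1125 dB.
B: overshoot 6 dB → output overshoot 1 dB → GR 5 dB.
Difference: 20.1125 dB in favour of A.

A, by 20.1125 dB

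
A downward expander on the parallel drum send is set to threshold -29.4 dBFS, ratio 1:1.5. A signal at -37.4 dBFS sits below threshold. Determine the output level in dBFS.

-41.4 dBFS

Below threshold, a 1:1.5 expander applies gain = (1.5−1)×(T − x) of attenuation.
(1.5−1) × 8 = 4 dB, so output = -37.4 − 4 = -41.4 dBFS.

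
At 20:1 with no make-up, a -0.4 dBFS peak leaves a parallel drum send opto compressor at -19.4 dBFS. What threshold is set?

-20.4 dBFS

Let T be the threshold. Output overshoot = (input overshoot)/R, so -19.4 − T = (-0.4 − T)/20.
20·(-19.4 − T) = -0.4 − T → 19·T = -388 − (-0.4) = -387.6.
T = -387.6/19 = -20.4 dBFS.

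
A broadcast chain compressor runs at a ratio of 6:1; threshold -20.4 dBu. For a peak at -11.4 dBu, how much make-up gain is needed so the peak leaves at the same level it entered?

Without make-up, output = threshold + overshoot/6 = -20.4 + 1.5 = -18.9 dBu.
Gap to target: 7.5 dB.

7.5 dB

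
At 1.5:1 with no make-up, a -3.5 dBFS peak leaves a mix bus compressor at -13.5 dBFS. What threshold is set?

Input is 30 dB above T (since output overshoot × R = input overshoot: (-13.5 − T)·1.5 = -3.5 − T gives T = -33.5 dBFS).
Check: -33.5 + (-3.5 − (-33.5))/1.5 = -33.5 + 20 = -13.5 dBFS. ✓

-33.5 dBFS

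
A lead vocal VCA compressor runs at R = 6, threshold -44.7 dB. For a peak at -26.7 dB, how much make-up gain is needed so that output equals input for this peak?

The peak compresses to -44.7 + 18/6 = -41.7 dB.
To reach -26.7 dB requires -26.7 − (-41.7) = 15 dB of make-up.

15 dB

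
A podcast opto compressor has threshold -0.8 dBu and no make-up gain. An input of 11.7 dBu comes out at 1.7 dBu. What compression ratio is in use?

Input overshoot = 11.7 − (-0.8) = 12.5 dB; output overshoot = 1.7 − (-0.8) = 2.5 dB.
Ratio = 12.5 / 2.5 = 5.

5:1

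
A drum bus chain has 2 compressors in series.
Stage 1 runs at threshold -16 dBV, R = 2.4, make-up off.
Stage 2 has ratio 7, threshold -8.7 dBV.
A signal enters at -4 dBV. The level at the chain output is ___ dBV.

-11 dBV

Stage 1: -4 dBV is 12 dB over -16 dBV; at 2.4:1 that becomes 5 dB over, giving -11 dBV.
Stage 2: -11 dBV is at or below the -8.7 dBV threshold — no compression; output -11 dBV.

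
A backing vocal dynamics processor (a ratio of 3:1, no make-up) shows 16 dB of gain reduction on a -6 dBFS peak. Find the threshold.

-30 dBFS

Let T be the threshold. Output overshoot = (input overshoot)/R, so -22 − T = (-6 − T)/3.
3·(-22 − T) = -6 − T → 2·T = -66 − (-6) = -60.
T = -60/2 = -30 dBFS.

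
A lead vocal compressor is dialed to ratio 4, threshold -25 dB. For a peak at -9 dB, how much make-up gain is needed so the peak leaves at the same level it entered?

Without make-up, output = threshold + overshoot/4 = -25 + 4 = -21 dB.
Gap to target: 12 dB.

12 dB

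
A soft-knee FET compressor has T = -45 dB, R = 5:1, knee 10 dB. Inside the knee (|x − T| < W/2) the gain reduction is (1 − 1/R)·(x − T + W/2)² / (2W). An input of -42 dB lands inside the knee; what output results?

-44.56 dB

x − T + W/2 = -42 − (-45) + 5 = 8.
GR = (1 − 1/5) × 8² / 20 = 0.8 × 64 / 20 = 2.56 dB.
Output = -42 − 2.56 = -44.56 dB.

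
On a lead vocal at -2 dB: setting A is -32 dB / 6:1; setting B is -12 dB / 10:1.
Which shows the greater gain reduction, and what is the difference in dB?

A, by 16 dB

A: 30 dB over, compressed to 5 dB over, so 25 dB of GR.
B: 10 dB over, compressed to 1 dB over, so 9 dB of GR.
Difference: 16 dB in favour of A.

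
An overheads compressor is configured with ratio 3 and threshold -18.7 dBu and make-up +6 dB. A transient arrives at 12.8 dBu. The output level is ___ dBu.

-2.2 dBu

Overshoot: 12.8 − (-18.7) = 31.5 dB.
At 3:1 the overshoot is divided by 3, leaving 10.5 dB above threshold.
Output = -18.7 + 10.5 = -8.2 dBu; make-up adds 6 dB, giving -2.2 dBu.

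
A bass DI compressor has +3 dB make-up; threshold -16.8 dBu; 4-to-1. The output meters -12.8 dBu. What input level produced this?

Remove make-up: -12.8 − 3 = -15.8 dBu.
Post-compression overshoot = -15.8 − (-16.8) = 1 dB.
Before 4:1 compression the overshoot was 1 × 4 = 4 dB, so input = -16.8 + 4 = -12.8 dBu.

-12.8 dBu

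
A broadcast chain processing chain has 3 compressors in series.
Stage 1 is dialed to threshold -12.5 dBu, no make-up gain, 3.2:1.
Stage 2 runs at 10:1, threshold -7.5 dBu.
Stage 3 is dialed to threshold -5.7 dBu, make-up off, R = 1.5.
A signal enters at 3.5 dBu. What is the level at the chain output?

Stage 1: overshoot 16 dB → 16/3.2 = 5 dB → -7.5 dBu.
Stage 2: -7.5 dBu is at or below the -7.5 dBu threshold — no compression; output -7.5 dBu.
Stage 3: -7.5 dBu is at or below the -5.7 dBu threshold — no compression; output -7.5 dBu.

-7.5 dBu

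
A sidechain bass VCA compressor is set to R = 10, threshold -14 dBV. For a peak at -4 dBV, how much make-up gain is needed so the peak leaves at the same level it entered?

9 dB

Overshoot 10 dB → 10/10 = 1 dB after compression, so the compressed level is -14 + 1 = -13 dBV.
Make-up = target − compressed = -4 − (-13) = 9 dB.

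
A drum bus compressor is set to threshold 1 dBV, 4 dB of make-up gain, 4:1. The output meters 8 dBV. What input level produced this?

Remove make-up: 8 − 4 = 4 dBV.
The compressed level sits 4 − 1 = 3 dB over threshold.
Input overshoot = R × output overshoot = 12 dB → input = 1 + 12 = 13 dBV.

13 dBV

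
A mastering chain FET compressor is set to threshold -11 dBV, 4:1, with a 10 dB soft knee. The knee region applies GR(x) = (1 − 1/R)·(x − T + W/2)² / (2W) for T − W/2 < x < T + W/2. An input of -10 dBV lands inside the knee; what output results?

x − T + W/2 = -10 − (-11) + 5 = 6.
GR = (1 − 1/4) × 6² / 20 = 0.75 × 36 / 20 = 1.35 dB.
Output = -10 − 1.35 = -11.35 dBV.

-11.35 dBV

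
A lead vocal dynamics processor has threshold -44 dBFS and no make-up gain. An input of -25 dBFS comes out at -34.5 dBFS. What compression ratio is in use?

Input overshoot = -25 − (-44) = 19 dB; output overshoot = -34.5 − (-44) = 9.5 dB.
Ratio = 19 / 9.5 = 2.

2:1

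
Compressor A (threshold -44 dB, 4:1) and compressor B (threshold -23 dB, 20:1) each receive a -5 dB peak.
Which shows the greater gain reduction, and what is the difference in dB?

A, by 12.15 dB

A: GR = 39 − 39/4 = 29.25 dB.
B: GR = 18 − 18/20 = 17.1 dB.
A reduces 12.15 dB more.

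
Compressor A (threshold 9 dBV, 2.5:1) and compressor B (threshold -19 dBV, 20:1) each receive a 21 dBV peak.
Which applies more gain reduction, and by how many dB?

B, by 30.8 dB

A: 12 dB over, compressed to 4.8 dB over, so 7.2 dB of GR.
B: 40 dB over, compressed to 2 dB over, so 38 dB of GR.
Difference: 30.8 dB in favour of B.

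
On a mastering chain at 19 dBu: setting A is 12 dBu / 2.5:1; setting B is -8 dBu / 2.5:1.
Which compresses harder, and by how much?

B, by 12 dB

A: overshoot 7 dB → output overshoot 2.8 dB → GR 4.2 dB.
B: overshoot 27 dB → output overshoot 10.8 dB → GR 16.2 dB.
B reduces 12 dB more.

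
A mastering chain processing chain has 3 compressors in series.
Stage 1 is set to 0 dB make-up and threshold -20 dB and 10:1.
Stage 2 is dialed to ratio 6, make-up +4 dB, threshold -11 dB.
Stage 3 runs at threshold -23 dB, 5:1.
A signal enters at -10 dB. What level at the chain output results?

Stage 1: 10 dB above -20 dB, reduced 10:1 to 1 dB above → -19 dB.
Stage 2: -19 dB is at or below the -11 dB threshold — no compression; make-up brings it to -15 dB.
Stage 3: -15 dB is 8 dB over -23 dB; at 5:1 that becomes 1.6 dB over, giving -21.4 dB.

-21.4 dB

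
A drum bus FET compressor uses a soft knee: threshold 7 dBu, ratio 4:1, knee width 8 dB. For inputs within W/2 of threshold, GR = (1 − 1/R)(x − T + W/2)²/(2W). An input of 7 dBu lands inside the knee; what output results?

6.25 dBu

x − T + W/2 = 7 − 7 + 4 = 4.
GR = (1 − 1/4) × 4² / 16 = 0.75 × 16 / 16 = 0.75 dB.
Output = 7 − 0.75 = 6.25 dBu.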